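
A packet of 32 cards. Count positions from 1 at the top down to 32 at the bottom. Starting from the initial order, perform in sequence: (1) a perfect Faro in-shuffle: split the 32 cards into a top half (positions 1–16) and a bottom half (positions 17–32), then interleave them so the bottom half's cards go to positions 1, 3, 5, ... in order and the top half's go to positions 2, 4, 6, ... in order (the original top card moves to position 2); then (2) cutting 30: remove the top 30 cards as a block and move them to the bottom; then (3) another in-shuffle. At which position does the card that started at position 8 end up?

Track the card from position 8 forward through each operation:
  after op 1 (in-shuffle): 8 → 16
  after op 2 (cut 30): 16 → 18
  after op 3 (in-shuffle): 18 → 3

3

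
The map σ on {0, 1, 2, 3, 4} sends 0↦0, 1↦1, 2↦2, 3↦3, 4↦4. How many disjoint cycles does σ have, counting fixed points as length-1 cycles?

5

Cycle decomposition: (0) (1) (2) (3) (4).
5 cycles.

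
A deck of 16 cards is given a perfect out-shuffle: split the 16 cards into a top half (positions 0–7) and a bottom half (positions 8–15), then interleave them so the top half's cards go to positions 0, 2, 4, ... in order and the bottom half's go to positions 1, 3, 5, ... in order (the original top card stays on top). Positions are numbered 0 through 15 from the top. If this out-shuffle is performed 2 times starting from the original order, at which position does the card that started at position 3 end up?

12

Track the card's position through each out-shuffle:
3 → 6 → 12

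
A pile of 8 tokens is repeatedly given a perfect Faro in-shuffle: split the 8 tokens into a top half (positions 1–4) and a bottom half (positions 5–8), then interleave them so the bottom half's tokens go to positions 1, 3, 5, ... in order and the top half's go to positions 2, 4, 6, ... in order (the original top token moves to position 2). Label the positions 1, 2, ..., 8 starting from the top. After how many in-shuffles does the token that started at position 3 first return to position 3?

Follow position 3 under repeated in-shuffles:
3 → 6 → 3
It first returns after 2 in-shuffles.

2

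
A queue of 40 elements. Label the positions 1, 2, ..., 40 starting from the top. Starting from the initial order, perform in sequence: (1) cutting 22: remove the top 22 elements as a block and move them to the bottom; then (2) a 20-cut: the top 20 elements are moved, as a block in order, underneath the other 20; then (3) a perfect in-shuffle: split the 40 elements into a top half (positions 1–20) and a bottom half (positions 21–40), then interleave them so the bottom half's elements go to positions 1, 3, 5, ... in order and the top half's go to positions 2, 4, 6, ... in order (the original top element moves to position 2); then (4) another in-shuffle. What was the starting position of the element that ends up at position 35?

Undo the operations in reverse order, starting from position 35:
  undo op 4 (in-shuffle, from bottom half): 35 ← 38
  undo op 3 (in-shuffle, from top half): 38 ← 19
  undo op 2 (cut 20): 19 ← 39
  undo op 1 (cut 22): 39 ← 21
So the element at position 35 came from original position 21.

21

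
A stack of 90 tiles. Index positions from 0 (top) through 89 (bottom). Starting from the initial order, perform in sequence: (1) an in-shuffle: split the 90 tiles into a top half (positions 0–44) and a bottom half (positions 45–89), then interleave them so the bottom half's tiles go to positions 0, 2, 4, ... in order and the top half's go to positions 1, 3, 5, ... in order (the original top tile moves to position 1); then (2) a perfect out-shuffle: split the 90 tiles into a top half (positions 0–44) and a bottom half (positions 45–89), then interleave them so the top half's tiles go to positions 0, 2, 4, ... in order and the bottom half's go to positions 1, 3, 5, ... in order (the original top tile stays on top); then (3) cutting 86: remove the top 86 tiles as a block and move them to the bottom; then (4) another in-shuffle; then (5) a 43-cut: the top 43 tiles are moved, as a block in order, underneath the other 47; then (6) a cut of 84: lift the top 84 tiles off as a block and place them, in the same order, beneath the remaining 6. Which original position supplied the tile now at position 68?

Undo the operations in reverse order, starting from position 68:
  undo op 6 (cut 84): 68 ← 62
  undo op 5 (cut 43): 62 ← 15
  undo op 4 (in-shuffle, from top half): 15 ← 7
  undo op 3 (cut 86): 7 ← 3
  undo op 2 (out-shuffle, from bottom half): 3 ← 46
  undo op 1 (in-shuffle, from bottom half): 46 ← 68
So the tile at position 68 came from original position 68.

68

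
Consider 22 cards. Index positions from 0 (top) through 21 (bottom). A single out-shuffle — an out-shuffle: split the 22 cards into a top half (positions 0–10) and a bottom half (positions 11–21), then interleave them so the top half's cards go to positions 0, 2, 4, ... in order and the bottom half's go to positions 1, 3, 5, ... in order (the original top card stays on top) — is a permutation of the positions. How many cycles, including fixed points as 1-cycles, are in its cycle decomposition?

7

Trace each unvisited position around until it returns:
(0) (1 2 4 8 16 11) (3 6 12) (5 10 20 19 17 13) (7 14) (9 18 15) (21)
7 cycles in total.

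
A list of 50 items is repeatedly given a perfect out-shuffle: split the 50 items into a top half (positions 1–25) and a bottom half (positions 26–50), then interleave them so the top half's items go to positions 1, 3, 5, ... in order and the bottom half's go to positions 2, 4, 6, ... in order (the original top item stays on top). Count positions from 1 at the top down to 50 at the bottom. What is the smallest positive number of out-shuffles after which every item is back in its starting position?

21

The out-shuffle permutes the 50 positions with cycle lengths [1, 1, 3, 3, 21, 21].
Every item is home exactly when every cycle has completed a whole number of laps, i.e. after lcm(1, 3, 21) = 21 out-shuffles.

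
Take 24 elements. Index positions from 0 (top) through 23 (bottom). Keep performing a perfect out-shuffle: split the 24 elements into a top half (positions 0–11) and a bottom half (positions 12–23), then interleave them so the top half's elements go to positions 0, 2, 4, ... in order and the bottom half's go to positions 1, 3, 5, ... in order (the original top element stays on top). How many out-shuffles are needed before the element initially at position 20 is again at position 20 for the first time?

11

Follow position 20 under repeated out-shuffles:
20 → 17 → 11 → 22 → 21 → 19 → 15 → 7 → 14 → 5 → 10 → 20
It first returns after 11 out-shuffles.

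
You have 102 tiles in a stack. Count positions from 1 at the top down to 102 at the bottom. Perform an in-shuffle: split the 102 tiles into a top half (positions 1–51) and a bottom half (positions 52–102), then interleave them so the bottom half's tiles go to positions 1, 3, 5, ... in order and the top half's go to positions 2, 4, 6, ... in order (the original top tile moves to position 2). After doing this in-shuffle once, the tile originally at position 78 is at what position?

Track the tile's position through each in-shuffle:
78 → 53

53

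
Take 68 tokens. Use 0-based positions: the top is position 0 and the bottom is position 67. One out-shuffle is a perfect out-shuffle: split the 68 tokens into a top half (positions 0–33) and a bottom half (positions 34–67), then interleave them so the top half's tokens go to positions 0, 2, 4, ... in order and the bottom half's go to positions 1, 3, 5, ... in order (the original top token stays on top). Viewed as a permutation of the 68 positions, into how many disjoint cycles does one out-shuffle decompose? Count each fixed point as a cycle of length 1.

3

Trace each unvisited position around until it returns:
(0) (1 2 4 8 16 32 ... len 66) (67)
3 cycles in total.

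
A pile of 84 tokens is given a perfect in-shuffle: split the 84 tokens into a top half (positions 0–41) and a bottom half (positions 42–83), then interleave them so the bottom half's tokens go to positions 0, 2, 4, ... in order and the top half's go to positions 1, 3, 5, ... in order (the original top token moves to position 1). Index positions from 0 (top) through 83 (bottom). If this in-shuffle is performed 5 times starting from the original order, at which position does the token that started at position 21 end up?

23

Track the token's position through each in-shuffle:
21 → 43 → 2 → 5 → 11 → 23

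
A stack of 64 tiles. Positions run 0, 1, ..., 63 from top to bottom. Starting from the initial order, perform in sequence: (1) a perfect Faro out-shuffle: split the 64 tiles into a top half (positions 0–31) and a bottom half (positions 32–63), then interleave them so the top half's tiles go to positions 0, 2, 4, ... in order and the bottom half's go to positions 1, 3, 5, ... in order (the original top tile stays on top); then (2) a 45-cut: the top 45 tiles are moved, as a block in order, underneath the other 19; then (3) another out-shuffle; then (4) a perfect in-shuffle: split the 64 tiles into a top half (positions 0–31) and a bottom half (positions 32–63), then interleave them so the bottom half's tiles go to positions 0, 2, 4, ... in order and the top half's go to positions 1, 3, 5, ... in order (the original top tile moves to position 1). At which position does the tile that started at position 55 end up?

9

Track the tile from position 55 forward through each operation:
  after op 1 (out-shuffle): 55 → 47
  after op 2 (cut 45): 47 → 2
  after op 3 (out-shuffle): 2 → 4
  after op 4 (in-shuffle): 4 → 9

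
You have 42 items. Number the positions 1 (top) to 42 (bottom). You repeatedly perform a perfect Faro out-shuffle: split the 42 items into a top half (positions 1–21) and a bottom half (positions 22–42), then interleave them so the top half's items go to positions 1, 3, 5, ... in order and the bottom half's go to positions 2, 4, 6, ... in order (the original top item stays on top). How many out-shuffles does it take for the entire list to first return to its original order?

The out-shuffle permutes the 42 positions with cycle lengths [1, 1, 20, 20].
Every item is home exactly when every cycle has completed a whole number of laps, i.e. after lcm(1, 20) = 20 out-shuffles.

20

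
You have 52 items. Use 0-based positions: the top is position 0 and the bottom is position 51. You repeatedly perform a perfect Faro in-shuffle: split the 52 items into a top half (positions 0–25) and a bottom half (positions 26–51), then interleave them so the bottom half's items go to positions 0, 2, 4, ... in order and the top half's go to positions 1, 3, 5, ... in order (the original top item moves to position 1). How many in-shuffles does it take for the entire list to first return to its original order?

The in-shuffle permutes the 52 positions with cycle lengths [52].
Every item is home exactly when every cycle has completed a whole number of laps, i.e. after lcm(52) = 52 in-shuffles.

52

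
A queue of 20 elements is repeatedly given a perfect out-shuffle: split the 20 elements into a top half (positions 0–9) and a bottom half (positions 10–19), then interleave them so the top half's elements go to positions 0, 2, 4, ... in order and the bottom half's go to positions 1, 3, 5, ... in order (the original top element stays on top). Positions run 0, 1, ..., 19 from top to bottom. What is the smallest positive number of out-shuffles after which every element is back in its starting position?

The out-shuffle permutes the 20 positions with cycle lengths [1, 1, 18].
Every element is home exactly when every cycle has completed a whole number of laps, i.e. after lcm(1, 18) = 18 out-shuffles.

18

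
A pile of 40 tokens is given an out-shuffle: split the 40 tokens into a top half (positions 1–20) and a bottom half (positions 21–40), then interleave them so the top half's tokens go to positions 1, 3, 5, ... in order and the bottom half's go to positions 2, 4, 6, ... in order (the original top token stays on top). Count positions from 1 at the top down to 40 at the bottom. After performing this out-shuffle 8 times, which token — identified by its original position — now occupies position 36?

15

Work backwards from position 36, undoing one out-shuffle at a time:
36 ← 38 ← 39 ← 20 ← 30 ← 35 ← 18 ← 29 ← 15
So the token now at position 36 started at position 15.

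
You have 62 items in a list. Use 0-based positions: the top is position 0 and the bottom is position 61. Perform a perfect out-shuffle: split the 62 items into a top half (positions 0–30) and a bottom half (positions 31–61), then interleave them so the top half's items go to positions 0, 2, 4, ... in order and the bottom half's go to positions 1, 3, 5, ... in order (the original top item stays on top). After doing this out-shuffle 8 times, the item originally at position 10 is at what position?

59

Track the item's position through each out-shuffle:
10 → 20 → 40 → 19 → 38 → 15 → 30 → 60 → 59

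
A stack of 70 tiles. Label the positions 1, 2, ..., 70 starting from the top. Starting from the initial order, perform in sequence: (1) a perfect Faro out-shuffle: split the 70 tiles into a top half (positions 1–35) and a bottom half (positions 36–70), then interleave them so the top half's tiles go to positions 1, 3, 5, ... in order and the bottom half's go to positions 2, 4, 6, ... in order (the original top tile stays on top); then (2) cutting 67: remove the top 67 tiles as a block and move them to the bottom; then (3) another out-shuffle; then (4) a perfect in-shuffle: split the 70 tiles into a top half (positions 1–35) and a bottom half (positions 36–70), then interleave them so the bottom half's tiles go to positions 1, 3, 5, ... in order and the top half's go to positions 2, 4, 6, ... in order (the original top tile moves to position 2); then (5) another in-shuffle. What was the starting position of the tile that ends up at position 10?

26

Undo the operations in reverse order, starting from position 10:
  undo op 5 (in-shuffle, from top half): 10 ← 5
  undo op 4 (in-shuffle, from bottom half): 5 ← 38
  undo op 3 (out-shuffle, from bottom half): 38 ← 54
  undo op 2 (cut 67): 54 ← 51
  undo op 1 (out-shuffle, from top half): 51 ← 26
So the tile at position 10 came from original position 26.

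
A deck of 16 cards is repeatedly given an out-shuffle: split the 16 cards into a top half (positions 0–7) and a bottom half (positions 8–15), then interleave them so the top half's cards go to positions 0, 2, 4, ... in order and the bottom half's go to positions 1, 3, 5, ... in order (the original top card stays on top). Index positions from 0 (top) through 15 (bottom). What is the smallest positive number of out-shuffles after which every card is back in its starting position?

4

The out-shuffle permutes the 16 positions with cycle lengths [1, 1, 2, 4, 4, 4].
Every card is home exactly when every cycle has completed a whole number of laps, i.e. after lcm(1, 2, 4) = 4 out-shuffles.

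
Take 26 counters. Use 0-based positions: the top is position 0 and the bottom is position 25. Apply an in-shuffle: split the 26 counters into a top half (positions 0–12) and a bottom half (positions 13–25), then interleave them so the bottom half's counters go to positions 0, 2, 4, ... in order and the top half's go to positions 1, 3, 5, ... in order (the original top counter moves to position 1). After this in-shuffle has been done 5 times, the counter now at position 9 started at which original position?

1

Work backwards from position 9, undoing one in-shuffle at a time:
9 ← 4 ← 15 ← 7 ← 3 ← 1
So the counter now at position 9 started at position 1.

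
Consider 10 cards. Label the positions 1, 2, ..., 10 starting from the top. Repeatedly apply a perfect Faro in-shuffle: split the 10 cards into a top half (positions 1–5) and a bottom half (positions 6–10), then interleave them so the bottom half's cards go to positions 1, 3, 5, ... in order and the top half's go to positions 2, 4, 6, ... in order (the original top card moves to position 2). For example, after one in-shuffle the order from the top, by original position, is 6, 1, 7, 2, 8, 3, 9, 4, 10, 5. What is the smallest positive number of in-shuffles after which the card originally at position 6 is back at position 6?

10

Follow position 6 under repeated in-shuffles:
6 → 1 → 2 → 4 → 8 → 5 → 10 → 9 → 7 → 3 → 6
It first returns after 10 in-shuffles.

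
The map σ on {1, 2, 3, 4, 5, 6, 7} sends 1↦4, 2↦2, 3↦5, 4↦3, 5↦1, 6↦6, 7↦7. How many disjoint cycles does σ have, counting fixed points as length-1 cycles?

Cycle decomposition: (1 4 3 5) (2) (6) (7).
4 cycles.

4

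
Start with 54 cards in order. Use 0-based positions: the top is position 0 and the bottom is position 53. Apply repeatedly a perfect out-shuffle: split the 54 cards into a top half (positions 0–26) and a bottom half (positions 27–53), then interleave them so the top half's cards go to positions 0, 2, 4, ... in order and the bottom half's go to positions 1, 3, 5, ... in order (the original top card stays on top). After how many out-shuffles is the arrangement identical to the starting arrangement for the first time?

52

The out-shuffle permutes the 54 positions with cycle lengths [1, 1, 52].
Every card is home exactly when every cycle has completed a whole number of laps, i.e. after lcm(1, 52) = 52 out-shuffles.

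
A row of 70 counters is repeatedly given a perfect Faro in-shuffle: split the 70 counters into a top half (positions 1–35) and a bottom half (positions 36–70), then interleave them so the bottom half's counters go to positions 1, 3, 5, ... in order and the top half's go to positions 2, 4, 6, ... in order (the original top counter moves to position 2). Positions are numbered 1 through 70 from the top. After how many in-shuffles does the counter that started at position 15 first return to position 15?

35

Follow position 15 under repeated in-shuffles:
15 → 30 → 60 → 49 → 27 → 54 → 37 → 3 → ... → 15 (length 35)
It first returns after 35 in-shuffles.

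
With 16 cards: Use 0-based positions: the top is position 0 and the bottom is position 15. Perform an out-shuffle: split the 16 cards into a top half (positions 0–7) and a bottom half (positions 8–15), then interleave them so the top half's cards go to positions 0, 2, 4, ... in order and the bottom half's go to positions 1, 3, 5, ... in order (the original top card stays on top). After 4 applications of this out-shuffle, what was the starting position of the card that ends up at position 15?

15

Work backwards from position 15, undoing one out-shuffle at a time:
15 ← 15 ← 15 ← 15 ← 15
So the card now at position 15 started at position 15.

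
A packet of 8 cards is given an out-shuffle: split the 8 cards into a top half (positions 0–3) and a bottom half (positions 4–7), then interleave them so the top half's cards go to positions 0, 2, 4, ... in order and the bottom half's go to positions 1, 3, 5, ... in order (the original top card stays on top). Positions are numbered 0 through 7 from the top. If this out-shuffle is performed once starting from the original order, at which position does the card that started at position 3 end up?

6

Track the card's position through each out-shuffle:
3 → 6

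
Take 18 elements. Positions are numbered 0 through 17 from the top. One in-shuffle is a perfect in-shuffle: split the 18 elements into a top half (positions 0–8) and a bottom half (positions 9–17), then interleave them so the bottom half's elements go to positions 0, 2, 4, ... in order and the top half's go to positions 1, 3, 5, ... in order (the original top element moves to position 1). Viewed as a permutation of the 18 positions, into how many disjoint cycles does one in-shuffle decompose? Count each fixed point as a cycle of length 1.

1

Trace each unvisited position around until it returns:
(0 1 3 7 15 12 ... len 18)
1 cycle in total.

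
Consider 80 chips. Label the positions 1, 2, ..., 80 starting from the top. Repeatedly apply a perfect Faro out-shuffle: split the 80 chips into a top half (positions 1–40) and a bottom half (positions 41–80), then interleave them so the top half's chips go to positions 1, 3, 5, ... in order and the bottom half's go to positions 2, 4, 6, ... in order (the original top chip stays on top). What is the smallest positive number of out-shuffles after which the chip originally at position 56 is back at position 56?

39

Follow position 56 under repeated out-shuffles:
56 → 32 → 63 → 46 → 12 → 23 → 45 → 10 → ... → 56 (length 39)
It first returns after 39 out-shuffles.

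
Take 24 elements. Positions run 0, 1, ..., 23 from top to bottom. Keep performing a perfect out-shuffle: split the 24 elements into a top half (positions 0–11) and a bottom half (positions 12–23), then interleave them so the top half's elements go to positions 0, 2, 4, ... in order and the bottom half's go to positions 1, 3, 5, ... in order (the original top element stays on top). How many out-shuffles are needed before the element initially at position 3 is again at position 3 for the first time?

Follow position 3 under repeated out-shuffles:
3 → 6 → 12 → 1 → 2 → 4 → 8 → 16 → 9 → 18 → 13 → 3
It first returns after 11 out-shuffles.

11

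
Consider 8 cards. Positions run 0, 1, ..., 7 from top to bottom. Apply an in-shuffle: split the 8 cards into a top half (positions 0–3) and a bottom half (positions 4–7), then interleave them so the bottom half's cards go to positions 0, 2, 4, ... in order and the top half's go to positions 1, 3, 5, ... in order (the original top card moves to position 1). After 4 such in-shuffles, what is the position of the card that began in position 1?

4

Track the card's position through each in-shuffle:
1 → 3 → 7 → 6 → 4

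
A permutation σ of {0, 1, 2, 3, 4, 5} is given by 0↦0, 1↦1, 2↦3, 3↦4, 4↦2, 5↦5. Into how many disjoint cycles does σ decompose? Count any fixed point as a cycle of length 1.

Cycle decomposition: (0) (1) (2 3 4) (5).
4 cycles.

4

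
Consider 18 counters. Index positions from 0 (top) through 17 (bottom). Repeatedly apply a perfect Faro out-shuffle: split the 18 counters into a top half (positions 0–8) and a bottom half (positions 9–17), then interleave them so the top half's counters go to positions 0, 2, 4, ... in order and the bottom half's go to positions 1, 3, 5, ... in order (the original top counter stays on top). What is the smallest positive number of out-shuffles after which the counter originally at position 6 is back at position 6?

Follow position 6 under repeated out-shuffles:
6 → 12 → 7 → 14 → 11 → 5 → 10 → 3 → 6
It first returns after 8 out-shuffles.

8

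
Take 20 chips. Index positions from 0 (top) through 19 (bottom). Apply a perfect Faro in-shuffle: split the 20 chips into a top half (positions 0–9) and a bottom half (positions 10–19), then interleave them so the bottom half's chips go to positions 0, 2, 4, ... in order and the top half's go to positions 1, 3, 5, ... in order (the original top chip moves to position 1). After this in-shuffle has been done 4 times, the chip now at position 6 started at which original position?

Work backwards from position 6, undoing one in-shuffle at a time:
6 ← 13 ← 6 ← 13 ← 6
So the chip now at position 6 started at position 6.

6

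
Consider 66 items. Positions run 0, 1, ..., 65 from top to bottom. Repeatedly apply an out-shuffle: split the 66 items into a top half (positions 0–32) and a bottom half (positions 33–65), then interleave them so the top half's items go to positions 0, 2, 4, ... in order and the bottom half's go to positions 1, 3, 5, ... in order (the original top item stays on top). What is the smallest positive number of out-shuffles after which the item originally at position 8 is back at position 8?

12

Follow position 8 under repeated out-shuffles:
8 → 16 → 32 → 64 → 63 → 61 → 57 → 49 → 33 → 1 → 2 → 4 → 8
It first returns after 12 out-shuffles.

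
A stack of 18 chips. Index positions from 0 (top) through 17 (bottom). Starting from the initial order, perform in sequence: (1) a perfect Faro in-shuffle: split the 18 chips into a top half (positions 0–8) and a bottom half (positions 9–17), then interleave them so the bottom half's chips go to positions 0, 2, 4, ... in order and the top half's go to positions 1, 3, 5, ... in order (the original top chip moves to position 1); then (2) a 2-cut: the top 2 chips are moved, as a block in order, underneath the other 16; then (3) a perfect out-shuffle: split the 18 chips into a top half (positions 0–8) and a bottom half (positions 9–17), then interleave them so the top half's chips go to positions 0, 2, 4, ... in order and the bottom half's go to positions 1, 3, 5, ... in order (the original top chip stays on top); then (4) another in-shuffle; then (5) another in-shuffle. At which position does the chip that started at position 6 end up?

Track the chip from position 6 forward through each operation:
  after op 1 (in-shuffle): 6 → 13
  after op 2 (cut 2): 13 → 11
  after op 3 (out-shuffle): 11 → 5
  after op 4 (in-shuffle): 5 → 11
  after op 5 (in-shuffle): 11 → 4

4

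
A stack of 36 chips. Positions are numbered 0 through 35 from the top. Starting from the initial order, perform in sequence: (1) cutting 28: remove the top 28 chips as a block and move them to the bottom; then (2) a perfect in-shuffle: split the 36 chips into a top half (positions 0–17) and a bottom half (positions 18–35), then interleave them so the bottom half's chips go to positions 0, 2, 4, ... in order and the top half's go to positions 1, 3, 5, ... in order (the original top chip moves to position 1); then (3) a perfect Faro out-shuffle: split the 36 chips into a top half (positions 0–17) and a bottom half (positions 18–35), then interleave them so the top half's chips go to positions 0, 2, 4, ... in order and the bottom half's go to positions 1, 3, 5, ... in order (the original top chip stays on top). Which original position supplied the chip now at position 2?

28

Undo the operations in reverse order, starting from position 2:
  undo op 3 (out-shuffle, from top half): 2 ← 1
  undo op 2 (in-shuffle, from top half): 1 ← 0
  undo op 1 (cut 28): 0 ← 28
So the chip at position 2 came from original position 28.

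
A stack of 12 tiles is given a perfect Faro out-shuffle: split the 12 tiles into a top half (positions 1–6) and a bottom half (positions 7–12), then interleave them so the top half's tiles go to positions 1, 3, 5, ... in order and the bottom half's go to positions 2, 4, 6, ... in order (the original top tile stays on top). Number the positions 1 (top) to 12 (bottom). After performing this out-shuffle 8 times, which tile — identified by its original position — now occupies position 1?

1

Work backwards from position 1, undoing one out-shuffle at a time:
1 ← 1 ← 1 ← 1 ← 1 ← 1 ← 1 ← 1 ← 1
So the tile now at position 1 started at position 1.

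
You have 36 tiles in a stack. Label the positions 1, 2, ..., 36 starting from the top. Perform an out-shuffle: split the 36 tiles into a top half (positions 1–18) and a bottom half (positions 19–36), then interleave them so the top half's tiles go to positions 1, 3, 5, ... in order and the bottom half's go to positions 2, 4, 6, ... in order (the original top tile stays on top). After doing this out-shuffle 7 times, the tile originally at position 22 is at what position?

29

Track the tile's position through each out-shuffle:
22 → 8 → 15 → 29 → 22 → 8 → 15 → 29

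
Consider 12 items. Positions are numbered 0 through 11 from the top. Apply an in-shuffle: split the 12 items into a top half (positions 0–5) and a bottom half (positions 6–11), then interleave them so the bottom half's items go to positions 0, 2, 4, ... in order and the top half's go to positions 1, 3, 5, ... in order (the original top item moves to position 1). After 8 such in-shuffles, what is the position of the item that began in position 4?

5

Track the item's position through each in-shuffle:
4 → 9 → 6 → 0 → 1 → 3 → 7 → 2 → 5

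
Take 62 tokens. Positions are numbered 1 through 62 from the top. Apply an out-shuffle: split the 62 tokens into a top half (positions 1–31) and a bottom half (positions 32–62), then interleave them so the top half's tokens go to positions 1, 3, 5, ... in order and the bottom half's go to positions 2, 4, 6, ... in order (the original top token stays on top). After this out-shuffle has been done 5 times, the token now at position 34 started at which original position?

Work backwards from position 34, undoing one out-shuffle at a time:
34 ← 48 ← 55 ← 28 ← 45 ← 23
So the token now at position 34 started at position 23.

23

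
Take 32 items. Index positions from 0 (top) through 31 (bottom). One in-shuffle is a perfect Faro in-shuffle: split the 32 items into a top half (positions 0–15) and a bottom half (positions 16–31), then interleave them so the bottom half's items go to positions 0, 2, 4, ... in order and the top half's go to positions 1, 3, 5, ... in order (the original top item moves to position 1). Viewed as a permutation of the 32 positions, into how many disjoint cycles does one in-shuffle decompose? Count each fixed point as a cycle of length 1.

Trace each unvisited position around until it returns:
(0 1 3 7 15 31 30 28 24 16) (2 5 11 23 14 29 26 20 8 17) (4 9 19 6 13 27 22 12 25 18) (10 21)
4 cycles in total.

4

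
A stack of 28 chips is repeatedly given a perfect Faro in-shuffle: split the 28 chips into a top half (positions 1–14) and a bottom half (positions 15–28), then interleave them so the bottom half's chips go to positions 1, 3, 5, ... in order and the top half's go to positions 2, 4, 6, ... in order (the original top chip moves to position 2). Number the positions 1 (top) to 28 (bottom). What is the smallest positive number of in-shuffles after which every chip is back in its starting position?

The in-shuffle permutes the 28 positions with cycle lengths [28].
Every chip is home exactly when every cycle has completed a whole number of laps, i.e. after lcm(28) = 28 in-shuffles.

28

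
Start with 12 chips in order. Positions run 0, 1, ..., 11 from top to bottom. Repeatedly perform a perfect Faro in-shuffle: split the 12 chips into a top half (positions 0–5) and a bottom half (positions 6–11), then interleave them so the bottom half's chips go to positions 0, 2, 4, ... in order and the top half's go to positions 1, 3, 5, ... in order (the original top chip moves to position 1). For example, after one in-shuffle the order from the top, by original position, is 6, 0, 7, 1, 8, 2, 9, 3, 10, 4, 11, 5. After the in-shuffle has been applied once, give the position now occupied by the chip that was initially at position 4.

Track the chip's position through each in-shuffle:
4 → 9

9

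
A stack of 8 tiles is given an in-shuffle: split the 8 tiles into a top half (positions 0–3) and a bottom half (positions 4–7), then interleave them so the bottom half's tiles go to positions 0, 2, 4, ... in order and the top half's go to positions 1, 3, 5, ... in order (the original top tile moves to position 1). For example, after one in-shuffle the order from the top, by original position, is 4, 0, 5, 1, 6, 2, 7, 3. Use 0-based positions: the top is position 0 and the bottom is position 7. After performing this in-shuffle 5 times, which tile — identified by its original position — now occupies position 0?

Work backwards from position 0, undoing one in-shuffle at a time:
0 ← 4 ← 6 ← 7 ← 3 ← 1
So the tile now at position 0 started at position 1.

1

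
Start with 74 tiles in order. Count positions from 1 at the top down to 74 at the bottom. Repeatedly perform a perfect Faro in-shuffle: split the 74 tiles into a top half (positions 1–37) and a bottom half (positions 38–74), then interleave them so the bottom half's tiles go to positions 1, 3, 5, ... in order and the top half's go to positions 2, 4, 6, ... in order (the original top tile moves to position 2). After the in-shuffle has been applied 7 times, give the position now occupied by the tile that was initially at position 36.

33

Track the tile's position through each in-shuffle:
36 → 72 → 69 → 63 → 51 → 27 → 54 → 33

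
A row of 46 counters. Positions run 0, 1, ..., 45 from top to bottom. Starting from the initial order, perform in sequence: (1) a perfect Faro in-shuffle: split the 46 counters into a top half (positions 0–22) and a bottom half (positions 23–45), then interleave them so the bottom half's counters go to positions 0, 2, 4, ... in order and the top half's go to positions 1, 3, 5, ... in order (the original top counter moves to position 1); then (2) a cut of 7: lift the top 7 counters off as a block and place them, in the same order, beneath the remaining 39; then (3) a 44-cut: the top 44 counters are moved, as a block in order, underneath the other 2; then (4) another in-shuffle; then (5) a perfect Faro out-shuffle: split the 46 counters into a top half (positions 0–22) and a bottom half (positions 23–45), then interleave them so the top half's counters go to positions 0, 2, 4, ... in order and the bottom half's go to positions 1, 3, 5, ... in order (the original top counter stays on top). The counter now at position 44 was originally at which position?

Undo the operations in reverse order, starting from position 44:
  undo op 5 (out-shuffle, from top half): 44 ← 22
  undo op 4 (in-shuffle, from bottom half): 22 ← 34
  undo op 3 (cut 44): 34 ← 32
  undo op 2 (cut 7): 32 ← 39
  undo op 1 (in-shuffle, from top half): 39 ← 19
So the counter at position 44 came from original position 19.

19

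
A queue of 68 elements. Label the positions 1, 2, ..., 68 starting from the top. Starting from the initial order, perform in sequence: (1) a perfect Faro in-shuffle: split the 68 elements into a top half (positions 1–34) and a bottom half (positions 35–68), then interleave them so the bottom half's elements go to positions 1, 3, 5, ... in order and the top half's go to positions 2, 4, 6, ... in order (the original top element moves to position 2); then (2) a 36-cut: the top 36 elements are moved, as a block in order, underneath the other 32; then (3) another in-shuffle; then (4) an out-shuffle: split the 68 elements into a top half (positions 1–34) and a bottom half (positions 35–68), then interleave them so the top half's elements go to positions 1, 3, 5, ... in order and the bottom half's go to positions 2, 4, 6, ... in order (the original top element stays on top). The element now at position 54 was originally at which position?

Undo the operations in reverse order, starting from position 54:
  undo op 4 (out-shuffle, from bottom half): 54 ← 61
  undo op 3 (in-shuffle, from bottom half): 61 ← 65
  undo op 2 (cut 36): 65 ← 33
  undo op 1 (in-shuffle, from bottom half): 33 ← 51
So the element at position 54 came from original position 51.

51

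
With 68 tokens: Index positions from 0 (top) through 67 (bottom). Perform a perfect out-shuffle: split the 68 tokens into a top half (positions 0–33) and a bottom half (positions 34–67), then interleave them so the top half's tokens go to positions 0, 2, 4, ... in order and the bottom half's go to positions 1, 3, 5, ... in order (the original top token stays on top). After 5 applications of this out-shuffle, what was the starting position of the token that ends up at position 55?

8

Work backwards from position 55, undoing one out-shuffle at a time:
55 ← 61 ← 64 ← 32 ← 16 ← 8
So the token now at position 55 started at position 8.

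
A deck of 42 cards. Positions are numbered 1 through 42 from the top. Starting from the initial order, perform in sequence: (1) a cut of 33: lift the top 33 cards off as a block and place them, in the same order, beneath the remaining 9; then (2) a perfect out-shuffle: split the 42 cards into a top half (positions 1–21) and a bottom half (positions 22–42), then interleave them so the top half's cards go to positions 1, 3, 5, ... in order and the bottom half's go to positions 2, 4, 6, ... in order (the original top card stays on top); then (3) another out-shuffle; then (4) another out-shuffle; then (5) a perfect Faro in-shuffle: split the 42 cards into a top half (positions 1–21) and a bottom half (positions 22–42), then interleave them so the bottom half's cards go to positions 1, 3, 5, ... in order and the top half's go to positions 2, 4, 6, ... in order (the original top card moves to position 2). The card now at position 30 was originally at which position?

4

Undo the operations in reverse order, starting from position 30:
  undo op 5 (in-shuffle, from top half): 30 ← 15
  undo op 4 (out-shuffle, from top half): 15 ← 8
  undo op 3 (out-shuffle, from bottom half): 8 ← 25
  undo op 2 (out-shuffle, from top half): 25 ← 13
  undo op 1 (cut 33): 13 ← 4
So the card at position 30 came from original position 4.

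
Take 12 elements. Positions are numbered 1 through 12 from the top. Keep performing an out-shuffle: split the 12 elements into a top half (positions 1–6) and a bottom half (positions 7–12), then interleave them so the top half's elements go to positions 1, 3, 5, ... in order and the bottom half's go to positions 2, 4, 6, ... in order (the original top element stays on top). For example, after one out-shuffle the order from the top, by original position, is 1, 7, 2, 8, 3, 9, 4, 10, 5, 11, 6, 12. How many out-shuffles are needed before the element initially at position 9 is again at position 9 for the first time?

Follow position 9 under repeated out-shuffles:
9 → 6 → 11 → 10 → 8 → 4 → 7 → 2 → 3 → 5 → 9
It first returns after 10 out-shuffles.

10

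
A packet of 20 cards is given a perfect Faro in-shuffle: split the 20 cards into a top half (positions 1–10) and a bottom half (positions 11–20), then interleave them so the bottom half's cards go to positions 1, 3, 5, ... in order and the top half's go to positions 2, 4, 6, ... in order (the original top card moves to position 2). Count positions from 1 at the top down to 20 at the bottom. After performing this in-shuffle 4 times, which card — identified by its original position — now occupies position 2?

8

Work backwards from position 2, undoing one in-shuffle at a time:
2 ← 1 ← 11 ← 16 ← 8
So the card now at position 2 started at position 8.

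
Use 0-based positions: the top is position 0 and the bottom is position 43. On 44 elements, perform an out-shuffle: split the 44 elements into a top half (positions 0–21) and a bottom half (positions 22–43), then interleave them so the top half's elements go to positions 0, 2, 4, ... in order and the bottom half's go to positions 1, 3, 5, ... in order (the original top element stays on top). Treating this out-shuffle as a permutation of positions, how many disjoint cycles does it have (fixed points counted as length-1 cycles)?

Trace each unvisited position around until it returns:
(0) (1 2 4 8 16 32 ... len 14) (3 6 12 24 5 10 ... len 14) (7 14 28 13 26 9 ... len 14) (43)
5 cycles in total.

5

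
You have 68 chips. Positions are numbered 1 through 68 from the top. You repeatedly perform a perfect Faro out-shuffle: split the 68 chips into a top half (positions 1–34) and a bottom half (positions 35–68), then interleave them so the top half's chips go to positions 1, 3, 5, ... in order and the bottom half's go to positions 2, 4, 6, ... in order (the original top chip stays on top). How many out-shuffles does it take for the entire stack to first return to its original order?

The out-shuffle permutes the 68 positions with cycle lengths [1, 1, 66].
Every chip is home exactly when every cycle has completed a whole number of laps, i.e. after lcm(1, 66) = 66 out-shuffles.

66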